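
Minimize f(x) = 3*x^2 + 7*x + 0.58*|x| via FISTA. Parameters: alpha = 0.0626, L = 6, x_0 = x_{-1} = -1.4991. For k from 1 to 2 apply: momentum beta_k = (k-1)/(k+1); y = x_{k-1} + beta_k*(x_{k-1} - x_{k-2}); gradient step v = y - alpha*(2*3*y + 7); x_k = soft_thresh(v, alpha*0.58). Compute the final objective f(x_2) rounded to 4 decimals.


FISTA on f(x) = 3*x^2 + 7*x + 0.58*|x|
L = 6, alpha = 0.0626
Iteration 1: beta = 0.0, y = -1.4991 + 0.0*(-1.4991 + 1.4991) = -1.4991
  grad(y) = -1.9946, v = y - alpha*grad = -1.3742
  prox(v) = soft_thresh(-1.3742, 0.0363) = -1.3379
Iteration 2: beta = 0.3333, y = -1.3379 + 0.3333*(-1.3379 + 1.4991) = -1.2842
  grad(y) = -0.7052, v = y - alpha*grad = -1.2401
  prox(v) = soft_thresh(-1.2401, 0.0363) = -1.2038
f(x_2) = 3*(-1.2038)^2 + 7*(-1.2038) + 0.58*|-1.2038| = -3.381


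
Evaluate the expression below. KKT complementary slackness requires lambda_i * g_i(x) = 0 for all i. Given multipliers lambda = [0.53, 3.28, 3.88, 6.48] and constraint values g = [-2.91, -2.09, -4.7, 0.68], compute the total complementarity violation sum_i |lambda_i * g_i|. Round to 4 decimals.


KKT complementary slackness check:
lambda_1 * g_1 = 0.53 * -2.91 = -1.5423
lambda_2 * g_2 = 3.28 * -2.09 = -6.8552
lambda_3 * g_3 = 3.88 * -4.7 = -18.236
lambda_4 * g_4 = 6.48 * 0.68 = 4.4064
Total violation = 1.5423 + 6.8552 + 18.236 + 4.4064 = 31.0399


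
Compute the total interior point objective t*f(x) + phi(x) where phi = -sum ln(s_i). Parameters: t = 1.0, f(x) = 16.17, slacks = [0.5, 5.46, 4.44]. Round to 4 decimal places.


Step 1: Compute log-barrier.
ln values: [-0.6931, 1.6974, 1.4907]
phi = -(-0.6931 + 1.6974 + 1.4907) = -2.495
Step 2: Compute augmented objective.
t*f(x) = 1.0*16.17 = 16.17
Total = 16.17 - 2.495 = 13.675


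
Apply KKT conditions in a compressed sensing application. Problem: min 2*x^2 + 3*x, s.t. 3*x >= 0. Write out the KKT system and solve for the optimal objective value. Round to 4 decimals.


Step 1: Try lambda = 0 (constraint inactive).
x_unc = -3/(2*2) = -0.75
Check: 3*-0.75 = -2.25 < 0 -- violated!
Step 2: Constraint must be active: 3*x = 0
x* = 0/3 = 0.0
lambda = (2*2*0.0 + 3)/3 = 1.0
Step 3: Compute optimal value.
f(x*) = 2*0.0^2 + 3*0.0 = 0.0


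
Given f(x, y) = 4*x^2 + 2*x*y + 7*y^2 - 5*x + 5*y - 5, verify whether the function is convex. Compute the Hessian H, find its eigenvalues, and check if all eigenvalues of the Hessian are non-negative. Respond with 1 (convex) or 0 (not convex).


The Hessian of f(x,y) = 4*x^2 + 2*x*y + 7*y^2 - 5*x + 5*y - 5 is:
H = [[8, 2], [2, 14]]
Trace = 8 + 14 = 22
Determinant = 8*14 - (2)^2 = 108
Discriminant = (22)^2 - 4*108 = 52.0
Eigenvalues: lambda_1 = 7.3944, lambda_2 = 14.6056
The function is convex.

1


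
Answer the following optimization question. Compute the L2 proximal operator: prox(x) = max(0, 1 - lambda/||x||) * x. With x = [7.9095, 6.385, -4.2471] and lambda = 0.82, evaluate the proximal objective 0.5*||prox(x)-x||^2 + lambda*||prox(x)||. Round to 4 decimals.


Step 1: Compute ||x||.
||x|| = 11.0166
Step 2: Compute scaling factor.
scale = max(0, 1 - 0.82/11.0166) = 0.9256
Step 3: prox(x) = [7.3208, 5.9097, -3.931]
||prox(x)|| = 10.1966
Step 4: Proximal objective.
0.5*||prox-x||^2 = 0.3362
lambda*||prox|| = 8.3612
Total = 8.6974


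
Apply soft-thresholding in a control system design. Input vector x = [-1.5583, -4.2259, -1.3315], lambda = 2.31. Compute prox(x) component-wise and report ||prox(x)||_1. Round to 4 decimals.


Soft-thresholding with lambda = 2.31:
prox(-1.5583) = sign(-1.5583)*max(|-1.5583| - 2.31, 0) = 0.0
prox(-4.2259) = sign(-4.2259)*max(|-4.2259| - 2.31, 0) = -1.9159
prox(-1.3315) = sign(-1.3315)*max(|-1.3315| - 2.31, 0) = 0.0
prox(x) = [0.0, -1.9159, 0.0]
||prox(x)||_1 = 0.0 + 1.9159 + 0.0 = 1.9159


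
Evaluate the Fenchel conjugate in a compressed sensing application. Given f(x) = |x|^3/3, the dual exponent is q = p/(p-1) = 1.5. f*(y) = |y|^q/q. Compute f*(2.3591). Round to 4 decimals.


The conjugate exponent q satisfies 1/p + 1/q = 1.
p = 3, so q = 3/(3 - 1) = 1.5
|y|^q = 2.3591^1.5 = 3.6234
f*(2.3591) = 3.6234 / 1.5 = 2.4156


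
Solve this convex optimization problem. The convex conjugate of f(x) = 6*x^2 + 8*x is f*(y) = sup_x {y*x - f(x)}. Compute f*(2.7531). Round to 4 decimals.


f*(y) = sup_x {y*x - a*x^2 - b*x} = sup_x {(y-b)*x - a*x^2}
FOC: (y - b) - 2a*x = 0 => x* = (y - b)/(2a)
x* = (2.7531 - 8)/(2*6) = -0.4372
f*(2.7531) = (y-b)^2/(4a) = (2.7531 - 8)^2/(4*6)
= 27.53/24 = 1.1471


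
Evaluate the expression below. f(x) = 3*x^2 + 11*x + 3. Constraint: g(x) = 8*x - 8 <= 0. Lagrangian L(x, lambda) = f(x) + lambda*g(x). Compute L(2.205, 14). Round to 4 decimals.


Step 1: Evaluate f(x).
f(2.205) = 3*2.205^2 + 11*2.205 + 3 = 41.8411
Step 2: Evaluate g(x).
g(2.205) = 8*2.205 - 8 = 9.64
Step 3: Compute Lagrangian.
L = 41.8411 + 14*9.64 = 176.8011


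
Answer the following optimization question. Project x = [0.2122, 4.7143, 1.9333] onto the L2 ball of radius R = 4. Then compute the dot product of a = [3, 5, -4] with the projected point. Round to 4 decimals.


Step 1: Compute ||x|| (intermediates to 6 decimals).
||x|| = sqrt(0.2122^2 + 4.7143^2 + 1.9333^2) = 5.099736
Step 2: Project.
Since ||x|| > R, scale = R/||x|| = 4/5.099736 = 0.784354, proj(x) = scale * x
proj(x) = [0.16644, 3.69768, 1.516392]
Step 3: Dot product.
a^T * proj(x) = 3*0.16644 + 5*3.69768 - 4*1.516392 = 12.9222


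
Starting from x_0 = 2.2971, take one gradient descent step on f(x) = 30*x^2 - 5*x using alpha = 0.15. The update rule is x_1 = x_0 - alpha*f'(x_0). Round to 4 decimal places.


We compute the gradient at x_0 and apply the update.
f'(x) = 60*x - 5
f'(2.2971) = 60*2.2971 - 5 = 132.826
x_1 = 2.2971 - 0.15*132.826 = -17.6268


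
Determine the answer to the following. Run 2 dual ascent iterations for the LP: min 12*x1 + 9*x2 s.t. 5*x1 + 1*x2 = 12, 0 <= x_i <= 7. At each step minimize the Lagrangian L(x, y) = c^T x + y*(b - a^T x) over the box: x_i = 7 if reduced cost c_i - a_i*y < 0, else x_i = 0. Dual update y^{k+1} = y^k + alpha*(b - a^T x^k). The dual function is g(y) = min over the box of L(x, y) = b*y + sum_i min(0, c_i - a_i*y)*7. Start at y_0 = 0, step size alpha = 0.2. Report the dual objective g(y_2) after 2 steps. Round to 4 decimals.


Dual ascent for LP: min 12*x1 + 9*x2, 5*x1 + 1*x2 = 12, 0 <= x_i <= 7
Step 1: y^k = 0.0, reduced costs: (12.0, 9.0)
  x^k = (0.0, 0.0), subgradient = b - a^T x = 12.0
  y^{k+1} = 0.0 + 0.2*12.0 = 2.4
Step 2: y^k = 2.4, reduced costs: (0.0, 6.6)
  x^k = (0.0, 0.0), subgradient = b - a^T x = 12.0
  y^{k+1} = 2.4 + 0.2*12.0 = 4.8
Dual objective at y_2 = 4.8: reduced costs (-12.0, 4.2), box minimizer x = (7.0, 0.0)
g(y_2) = b*y + (c1 - a1*y)*x1 + (c2 - a2*y)*x2 = 12*4.8 + (-12.0)*7.0 + 4.2*0.0 = 57.6 - 84.0 + 0.0 = -26.4


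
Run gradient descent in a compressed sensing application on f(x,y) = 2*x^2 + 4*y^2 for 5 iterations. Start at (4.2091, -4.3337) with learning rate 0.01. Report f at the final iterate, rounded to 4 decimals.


Gradient descent on f(x,y) = 2*x^2 + 4*y^2.
Starting point: (4.2091, -4.3337), alpha = 0.01
Step 1: grad_x = 2*2*4.2091 = 16.8364, grad_y = 2*4*-4.3337 = -34.6696
  x_1 = 4.2091 - 0.01*16.8364 = 4.0407
  y_1 = -4.3337 - 0.01*-34.6696 = -3.987
Step 2: grad_x = 2*2*4.0407 = 16.1629, grad_y = 2*4*-3.987 = -31.896
  x_2 = 4.0407 - 0.01*16.1629 = 3.8791
  y_2 = -3.987 - 0.01*-31.896 = -3.668
Step 3: grad_x = 2*2*3.8791 = 15.5164, grad_y = 2*4*-3.668 = -29.3443
  x_3 = 3.8791 - 0.01*15.5164 = 3.7239
  y_3 = -3.668 - 0.01*-29.3443 = -3.3746
Step 4: grad_x = 2*2*3.7239 = 14.8958, grad_y = 2*4*-3.3746 = -26.9968
  x_4 = 3.7239 - 0.01*14.8958 = 3.575
  y_4 = -3.3746 - 0.01*-26.9968 = -3.1046
Step 5: grad_x = 2*2*3.575 = 14.2999, grad_y = 2*4*-3.1046 = -24.8371
  x_5 = 3.575 - 0.01*14.2999 = 3.432
  y_5 = -3.1046 - 0.01*-24.8371 = -2.8563
f(3.432, -2.8563) = 2*3.432^2 + 4*(-2.8563)^2 = 56.19


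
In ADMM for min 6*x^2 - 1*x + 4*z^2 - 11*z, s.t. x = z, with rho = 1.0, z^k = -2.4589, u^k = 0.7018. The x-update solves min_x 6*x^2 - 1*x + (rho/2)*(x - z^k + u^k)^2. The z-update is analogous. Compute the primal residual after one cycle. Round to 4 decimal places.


ADMM iteration with rho = 1.0, z^k = -2.4589, u^k = 0.7018
Step 1: x-update.
Minimize 6*x^2 - 1*x + (1.0/2)*(x + 2.4589 + 0.7018)^2
FOC: (2*6 + 1.0)*x = 1 + 1.0*(-2.4589 - 0.7018)
x^{k+1} = -0.1662
Step 2: z-update.
Minimize 4*z^2 - 11*z + (1.0/2)*(-0.1662 - z + 0.7018)^2
FOC: (2*4 + 1.0)*z = 11 + 1.0*(-0.1662 + 0.7018)
z^{k+1} = 1.2817
Step 3: u-update.
u^{k+1} = 0.7018 - 0.1662 - 1.2817 = -0.7461
Step 4: Primal residual = |-0.1662 - 1.2817| = 1.4479


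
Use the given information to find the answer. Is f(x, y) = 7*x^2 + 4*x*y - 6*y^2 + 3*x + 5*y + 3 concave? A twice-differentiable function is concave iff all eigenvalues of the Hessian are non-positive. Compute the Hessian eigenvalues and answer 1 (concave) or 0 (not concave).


The Hessian of f(x,y) = 7*x^2 + 4*x*y - 6*y^2 + 3*x + 5*y + 3 is:
H = [[14, 4], [4, -12]]
Trace = 14 - 12 = 2
Determinant = 14*-12 - (4)^2 = -184
Discriminant = (2)^2 - 4*-184 = 740.0
Eigenvalues: lambda_1 = -12.6015, lambda_2 = 14.6015
The function is not concave.

0


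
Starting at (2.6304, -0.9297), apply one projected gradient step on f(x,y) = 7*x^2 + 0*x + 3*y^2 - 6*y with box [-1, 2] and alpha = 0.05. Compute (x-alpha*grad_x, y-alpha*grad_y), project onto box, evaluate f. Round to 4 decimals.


Step 1: Compute gradient at (2.6304, -0.9297).
grad_x = 2*7*2.6304 + 0 = 36.8256
grad_y = 2*3*-0.9297 - 6 = -11.5782
Step 2: Gradient step.
x_raw = 2.6304 - 0.05*36.8256 = 0.7891
y_raw = -0.9297 - 0.05*-11.5782 = -0.3508
Step 3: Project onto [-1, 2].
x_proj = clip(0.7891) = 0.7891
y_proj = clip(-0.3508) = -0.3508
Step 4: Evaluate f.
f(0.7891, -0.3508) = 6.8329


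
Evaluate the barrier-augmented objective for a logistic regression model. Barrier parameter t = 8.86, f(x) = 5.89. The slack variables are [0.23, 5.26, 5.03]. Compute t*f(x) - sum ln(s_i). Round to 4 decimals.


Step 1: Compute log-barrier.
ln values: [-1.4697, 1.6601, 1.6154]
phi = -(-1.4697 + 1.6601 + 1.6154) = -1.8059
Step 2: Compute augmented objective.
t*f(x) = 8.86*5.89 = 52.1854
Total = 52.1854 - 1.8059 = 50.3795


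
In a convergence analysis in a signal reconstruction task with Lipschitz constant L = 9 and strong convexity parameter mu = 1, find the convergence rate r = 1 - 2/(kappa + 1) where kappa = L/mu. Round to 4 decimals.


Step 1: Compute the condition number.
kappa = L/mu = 9/1 = 9.0
Step 2: Compute the convergence rate.
r = 1 - 2/(kappa + 1) = 1 - 2*mu/(L + mu) = (L - mu)/(L + mu) = 8/10 = 0.8


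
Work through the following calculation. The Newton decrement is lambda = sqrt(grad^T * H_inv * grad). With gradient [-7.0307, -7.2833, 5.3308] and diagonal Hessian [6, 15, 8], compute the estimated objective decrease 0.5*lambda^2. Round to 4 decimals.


Step 1: H is diagonal, so H^(-1) * g = [-1.1718, -0.4856, 0.6664].
Step 2: g^T H^(-1) g = sum_i g_i^2 / H_ii
  = (-7.0307)^2/6 + (-7.2833)^2/15 + (5.3308)^2/8
  = 8.2385 + 3.5364 + 3.5522 = 15.3271
Step 3: Objective decrease = 0.5 * g^T H^(-1) g = 7.6635


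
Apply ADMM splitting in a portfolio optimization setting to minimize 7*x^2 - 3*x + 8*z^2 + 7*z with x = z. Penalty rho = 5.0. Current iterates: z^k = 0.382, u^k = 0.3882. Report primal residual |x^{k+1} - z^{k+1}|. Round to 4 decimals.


ADMM iteration with rho = 5.0, z^k = 0.382, u^k = 0.3882
Step 1: x-update.
Minimize 7*x^2 - 3*x + (5.0/2)*(x - 0.382 + 0.3882)^2
FOC: (2*7 + 5.0)*x = 3 + 5.0*(0.382 - 0.3882)
x^{k+1} = 0.1563
Step 2: z-update.
Minimize 8*z^2 + 7*z + (5.0/2)*(0.1563 - z + 0.3882)^2
FOC: (2*8 + 5.0)*z = -7 + 5.0*(0.1563 + 0.3882)
z^{k+1} = -0.2037
Step 3: u-update.
u^{k+1} = 0.3882 + 0.1563 + 0.2037 = 0.7482
Step 4: Primal residual = |0.1563 + 0.2037| = 0.36


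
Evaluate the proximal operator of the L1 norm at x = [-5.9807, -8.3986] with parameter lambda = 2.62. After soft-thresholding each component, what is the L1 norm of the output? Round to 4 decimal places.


Soft-thresholding with lambda = 2.62:
prox(-5.9807) = sign(-5.9807)*max(|-5.9807| - 2.62, 0) = -3.3607
prox(-8.3986) = sign(-8.3986)*max(|-8.3986| - 2.62, 0) = -5.7786
prox(x) = [-3.3607, -5.7786]
||prox(x)||_1 = 3.3607 + 5.7786 = 9.1393


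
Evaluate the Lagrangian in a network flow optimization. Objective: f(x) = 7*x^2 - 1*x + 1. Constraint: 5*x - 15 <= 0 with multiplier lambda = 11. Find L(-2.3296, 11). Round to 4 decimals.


Step 1: Evaluate f(x).
f(-2.3296) = 7*(-2.3296)^2 - 1*(-2.3296) + 1 = 41.3189
Step 2: Evaluate g(x).
g(-2.3296) = 5*-2.3296 - 15 = -26.648
Step 3: Compute Lagrangian.
L = 41.3189 + 11*-26.648 = -251.8091


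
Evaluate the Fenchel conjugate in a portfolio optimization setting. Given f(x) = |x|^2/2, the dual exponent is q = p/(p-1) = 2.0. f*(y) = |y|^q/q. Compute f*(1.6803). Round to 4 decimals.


The conjugate exponent q satisfies 1/p + 1/q = 1.
p = 2, so q = 2/(2 - 1) = 2.0
|y|^q = 1.6803^2.0 = 2.8234
f*(1.6803) = 2.8234 / 2.0 = 1.4117


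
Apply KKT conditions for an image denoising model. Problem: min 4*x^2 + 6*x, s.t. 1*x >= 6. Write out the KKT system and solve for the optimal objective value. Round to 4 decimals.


Step 1: Try lambda = 0 (constraint inactive).
x_unc = -6/(2*4) = -0.75
Check: 1*-0.75 = -0.75 < 6 -- violated!
Step 2: Constraint must be active: 1*x = 6
x* = 6/1 = 6.0
lambda = (2*4*6.0 + 6)/1 = 54.0
Step 3: Compute optimal value.
f(x*) = 4*6.0^2 + 6*6.0 = 180.0


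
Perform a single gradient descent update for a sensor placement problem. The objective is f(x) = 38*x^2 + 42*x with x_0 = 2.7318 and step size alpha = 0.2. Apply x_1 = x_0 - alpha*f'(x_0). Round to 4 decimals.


We compute the gradient at x_0 and apply the update.
f'(x) = 76*x + 42
f'(2.7318) = 76*2.7318 + 42 = 249.6168
x_1 = 2.7318 - 0.2*249.6168 = -47.1916


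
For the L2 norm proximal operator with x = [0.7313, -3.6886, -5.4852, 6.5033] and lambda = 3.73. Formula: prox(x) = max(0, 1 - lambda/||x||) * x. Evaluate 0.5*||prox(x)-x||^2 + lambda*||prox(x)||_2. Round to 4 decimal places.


Step 1: Compute ||x||.
||x|| = 9.3017
Step 2: Compute scaling factor.
scale = max(0, 1 - 3.73/9.3017) = 0.599
Step 3: prox(x) = [0.438, -2.2095, -3.2856, 3.8955]
||prox(x)|| = 5.5717
Step 4: Proximal objective.
0.5*||prox-x||^2 = 6.9565
lambda*||prox|| = 20.7824
Total = 27.7387


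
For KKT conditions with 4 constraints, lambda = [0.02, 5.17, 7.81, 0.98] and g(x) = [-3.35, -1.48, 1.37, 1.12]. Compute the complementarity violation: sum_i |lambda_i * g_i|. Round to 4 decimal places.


KKT complementary slackness check:
lambda_1 * g_1 = 0.02 * -3.35 = -0.067
lambda_2 * g_2 = 5.17 * -1.48 = -7.6516
lambda_3 * g_3 = 7.81 * 1.37 = 10.6997
lambda_4 * g_4 = 0.98 * 1.12 = 1.0976
Total violation = 0.067 + 7.6516 + 10.6997 + 1.0976 = 19.5159


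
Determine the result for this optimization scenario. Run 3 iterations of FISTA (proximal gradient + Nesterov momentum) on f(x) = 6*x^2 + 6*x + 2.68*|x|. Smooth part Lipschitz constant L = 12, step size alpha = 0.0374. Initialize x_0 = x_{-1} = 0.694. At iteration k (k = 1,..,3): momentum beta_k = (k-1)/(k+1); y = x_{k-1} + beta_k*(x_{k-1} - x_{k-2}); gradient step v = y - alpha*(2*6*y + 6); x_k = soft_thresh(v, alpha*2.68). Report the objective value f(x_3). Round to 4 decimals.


FISTA on f(x) = 6*x^2 + 6*x + 2.68*|x|
L = 12, alpha = 0.0374
Iteration 1: beta = 0.0, y = 0.694 + 0.0*(0.694 - 0.694) = 0.694
  grad(y) = 14.328, v = y - alpha*grad = 0.1581
  prox(v) = soft_thresh(0.1581, 0.1002) = 0.0579
Iteration 2: beta = 0.3333, y = 0.0579 + 0.3333*(0.0579 - 0.694) = -0.1541
  grad(y) = 4.1504, v = y - alpha*grad = -0.3094
  prox(v) = soft_thresh(-0.3094, 0.1002) = -0.2091
Iteration 3: beta = 0.5, y = -0.2091 + 0.5*(-0.2091 - 0.0579) = -0.3426
  grad(y) = 1.8883, v = y - alpha*grad = -0.4133
  prox(v) = soft_thresh(-0.4133, 0.1002) = -0.313
f(x_3) = 6*(-0.313)^2 + 6*(-0.313) + 2.68*|-0.313| = -0.4513


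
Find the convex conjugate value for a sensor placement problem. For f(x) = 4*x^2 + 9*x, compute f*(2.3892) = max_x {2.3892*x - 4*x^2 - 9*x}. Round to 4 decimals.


f*(y) = sup_x {y*x - a*x^2 - b*x} = sup_x {(y-b)*x - a*x^2}
FOC: (y - b) - 2a*x = 0 => x* = (y - b)/(2a)
x* = (2.3892 - 9)/(2*4) = -0.8264
f*(2.3892) = (y-b)^2/(4a) = (2.3892 - 9)^2/(4*4)
= 43.7027/16 = 2.7314


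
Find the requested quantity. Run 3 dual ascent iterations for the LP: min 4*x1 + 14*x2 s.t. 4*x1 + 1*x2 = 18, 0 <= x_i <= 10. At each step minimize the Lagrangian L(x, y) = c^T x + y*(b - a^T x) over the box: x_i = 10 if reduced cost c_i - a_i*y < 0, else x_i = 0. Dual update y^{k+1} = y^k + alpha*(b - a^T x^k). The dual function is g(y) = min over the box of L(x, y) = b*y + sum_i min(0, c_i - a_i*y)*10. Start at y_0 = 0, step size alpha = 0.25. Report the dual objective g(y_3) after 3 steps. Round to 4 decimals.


Dual ascent for LP: min 4*x1 + 14*x2, 4*x1 + 1*x2 = 18, 0 <= x_i <= 10
Step 1: y^k = 0.0, reduced costs: (4.0, 14.0)
  x^k = (0.0, 0.0), subgradient = b - a^T x = 18.0
  y^{k+1} = 0.0 + 0.25*18.0 = 4.5
Step 2: y^k = 4.5, reduced costs: (-14.0, 9.5)
  x^k = (10.0, 0.0), subgradient = b - a^T x = -22.0
  y^{k+1} = 4.5 + 0.25*-22.0 = -1.0
Step 3: y^k = -1.0, reduced costs: (8.0, 15.0)
  x^k = (0.0, 0.0), subgradient = b - a^T x = 18.0
  y^{k+1} = -1.0 + 0.25*18.0 = 3.5
Dual objective at y_3 = 3.5: reduced costs (-10.0, 10.5), box minimizer x = (10.0, 0.0)
g(y_3) = b*y + (c1 - a1*y)*x1 + (c2 - a2*y)*x2 = 18*3.5 + (-10.0)*10.0 + 10.5*0.0 = 63.0 - 100.0 + 0.0 = -37.0


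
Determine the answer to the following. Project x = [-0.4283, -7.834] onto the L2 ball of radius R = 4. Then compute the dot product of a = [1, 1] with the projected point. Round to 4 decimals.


Step 1: Compute ||x|| (intermediates to 6 decimals).
||x|| = sqrt((-0.4283)^2 + (-7.834)^2) = 7.845699
Step 2: Project.
Since ||x|| > R, scale = R/||x|| = 4/7.845699 = 0.509833, proj(x) = scale * x
proj(x) = [-0.218361, -3.994032]
Step 3: Dot product.
a^T * proj(x) = 1*(-0.218361) + 1*(-3.994032) = -4.2124


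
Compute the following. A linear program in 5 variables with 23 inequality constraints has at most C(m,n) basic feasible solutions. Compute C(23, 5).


Each vertex corresponds to some choice of n active constraints out of m, so the number of vertices is at most C(m, n) = m! / (n!(m-n)!).
m = 23, n = 5
Numerator: 23 * 22 * 21 * 20 * 19
Denominator: 5! = 120
C(23, 5) = 33649


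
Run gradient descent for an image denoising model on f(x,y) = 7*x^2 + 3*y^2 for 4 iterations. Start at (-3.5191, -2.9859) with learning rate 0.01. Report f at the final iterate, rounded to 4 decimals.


Gradient descent on f(x,y) = 7*x^2 + 3*y^2.
Starting point: (-3.5191, -2.9859), alpha = 0.01
Step 1: grad_x = 2*7*-3.5191 = -49.2674, grad_y = 2*3*-2.9859 = -17.9154
  x_1 = -3.5191 - 0.01*-49.2674 = -3.0264
  y_1 = -2.9859 - 0.01*-17.9154 = -2.8067
Step 2: grad_x = 2*7*-3.0264 = -42.37, grad_y = 2*3*-2.8067 = -16.8405
  x_2 = -3.0264 - 0.01*-42.37 = -2.6027
  y_2 = -2.8067 - 0.01*-16.8405 = -2.6383
Step 3: grad_x = 2*7*-2.6027 = -36.4382, grad_y = 2*3*-2.6383 = -15.83
  x_3 = -2.6027 - 0.01*-36.4382 = -2.2383
  y_3 = -2.6383 - 0.01*-15.83 = -2.48
Step 4: grad_x = 2*7*-2.2383 = -31.3368, grad_y = 2*3*-2.48 = -14.8802
  x_4 = -2.2383 - 0.01*-31.3368 = -1.925
  y_4 = -2.48 - 0.01*-14.8802 = -2.3312
f(-1.925, -2.3312) = 7*(-1.925)^2 + 3*(-2.3312)^2 = 42.2428


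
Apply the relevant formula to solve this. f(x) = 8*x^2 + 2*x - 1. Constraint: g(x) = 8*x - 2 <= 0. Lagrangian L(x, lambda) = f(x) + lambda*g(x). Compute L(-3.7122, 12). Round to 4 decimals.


Step 1: Evaluate f(x).
f(-3.7122) = 8*(-3.7122)^2 + 2*(-3.7122) - 1 = 101.819
Step 2: Evaluate g(x).
g(-3.7122) = 8*-3.7122 - 2 = -31.6976
Step 3: Compute Lagrangian.
L = 101.819 + 12*-31.6976 = -278.5522


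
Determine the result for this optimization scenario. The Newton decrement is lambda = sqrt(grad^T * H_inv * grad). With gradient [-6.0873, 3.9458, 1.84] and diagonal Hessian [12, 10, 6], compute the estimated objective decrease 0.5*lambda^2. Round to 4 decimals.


Step 1: H is diagonal, so H^(-1) * g = [-0.5073, 0.3946, 0.3067].
Step 2: g^T H^(-1) g = sum_i g_i^2 / H_ii
  = (-6.0873)^2/12 + (3.9458)^2/10 + (1.84)^2/6
  = 3.0879 + 1.5569 + 0.5643 = 5.2091
Step 3: Objective decrease = 0.5 * g^T H^(-1) g = 2.6046


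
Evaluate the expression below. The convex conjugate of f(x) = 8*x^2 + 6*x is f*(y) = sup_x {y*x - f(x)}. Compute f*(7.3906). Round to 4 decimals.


f*(y) = sup_x {y*x - a*x^2 - b*x} = sup_x {(y-b)*x - a*x^2}
FOC: (y - b) - 2a*x = 0 => x* = (y - b)/(2a)
x* = (7.3906 - 6)/(2*8) = 0.0869
f*(7.3906) = (y-b)^2/(4a) = (7.3906 - 6)^2/(4*8)
= 1.9338/32 = 0.0604


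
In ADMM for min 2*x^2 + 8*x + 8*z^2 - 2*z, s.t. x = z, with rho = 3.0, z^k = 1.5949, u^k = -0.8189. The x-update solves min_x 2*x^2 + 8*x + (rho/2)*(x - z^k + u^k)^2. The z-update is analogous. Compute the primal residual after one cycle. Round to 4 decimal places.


ADMM iteration with rho = 3.0, z^k = 1.5949, u^k = -0.8189
Step 1: x-update.
Minimize 2*x^2 + 8*x + (3.0/2)*(x - 1.5949 - 0.8189)^2
FOC: (2*2 + 3.0)*x = -8 + 3.0*(1.5949 + 0.8189)
x^{k+1} = -0.1084
Step 2: z-update.
Minimize 8*z^2 - 2*z + (3.0/2)*(-0.1084 - z - 0.8189)^2
FOC: (2*8 + 3.0)*z = 2 + 3.0*(-0.1084 - 0.8189)
z^{k+1} = -0.0411
Step 3: u-update.
u^{k+1} = -0.8189 - 0.1084 + 0.0411 = -0.8861
Step 4: Primal residual = |-0.1084 + 0.0411| = 0.0672


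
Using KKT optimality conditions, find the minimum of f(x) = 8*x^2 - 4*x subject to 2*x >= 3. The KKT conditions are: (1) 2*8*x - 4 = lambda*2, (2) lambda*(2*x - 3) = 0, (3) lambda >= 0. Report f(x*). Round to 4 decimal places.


Step 1: Try lambda = 0 (constraint inactive).
x_unc = 4/(2*8) = 0.25
Check: 2*0.25 = 0.5 < 3 -- violated!
Step 2: Constraint must be active: 2*x = 3
x* = 3/2 = 1.5
lambda = (2*8*1.5 - 4)/2 = 10.0
Step 3: Compute optimal value.
f(x*) = 8*1.5^2 - 4*1.5 = 12.0


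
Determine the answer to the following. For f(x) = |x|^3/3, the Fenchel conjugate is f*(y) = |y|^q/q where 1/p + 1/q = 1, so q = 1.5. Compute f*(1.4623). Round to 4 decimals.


The conjugate exponent q satisfies 1/p + 1/q = 1.
p = 3, so q = 3/(3 - 1) = 1.5
|y|^q = 1.4623^1.5 = 1.7683
f*(1.4623) = 1.7683 / 1.5 = 1.1789


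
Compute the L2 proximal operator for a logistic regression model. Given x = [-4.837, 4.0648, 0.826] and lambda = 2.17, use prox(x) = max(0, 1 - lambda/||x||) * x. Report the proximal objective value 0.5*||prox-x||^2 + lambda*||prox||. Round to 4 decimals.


Step 1: Compute ||x||.
||x|| = 6.3719
Step 2: Compute scaling factor.
scale = max(0, 1 - 2.17/6.3719) = 0.6594
Step 3: prox(x) = [-3.1897, 2.6805, 0.5447]
||prox(x)|| = 4.2019
Step 4: Proximal objective.
0.5*||prox-x||^2 = 2.3545
lambda*||prox|| = 9.1181
Total = 11.4726


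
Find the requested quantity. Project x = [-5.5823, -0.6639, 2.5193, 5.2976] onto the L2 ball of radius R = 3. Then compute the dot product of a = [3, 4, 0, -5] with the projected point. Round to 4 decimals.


Step 1: Compute ||x|| (intermediates to 6 decimals).
||x|| = sqrt((-5.5823)^2 + (-0.6639)^2 + 2.5193^2 + 5.2976^2) = 8.124917
Step 2: Project.
Since ||x|| > R, scale = R/||x|| = 3/8.124917 = 0.369235, proj(x) = scale * x
proj(x) = [-2.061181, -0.245135, 0.930214, 1.956059]
Step 3: Dot product.
a^T * proj(x) = 3*(-2.061181) + 4*(-0.245135) + 0*0.930214 - 5*1.956059 = -16.9444


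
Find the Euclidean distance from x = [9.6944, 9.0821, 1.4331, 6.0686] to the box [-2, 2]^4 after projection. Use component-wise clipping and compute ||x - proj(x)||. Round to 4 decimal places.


Project each component onto [-2, 2].
clip(9.6944) = 2.0, clip(9.0821) = 2.0, clip(1.4331) = 1.4331, clip(6.0686) = 2.0
Projection = [2.0, 2.0, 1.4331, 2.0]
Squared diffs: [59.2038, 50.1561, 0.0, 16.5535]
Distance = sqrt(125.9134) = 11.2211


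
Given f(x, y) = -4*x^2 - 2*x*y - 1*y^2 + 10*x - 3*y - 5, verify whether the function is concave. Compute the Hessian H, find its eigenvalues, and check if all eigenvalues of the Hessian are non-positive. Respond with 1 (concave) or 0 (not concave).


The Hessian of f(x,y) = -4*x^2 - 2*x*y - 1*y^2 + 10*x - 3*y - 5 is:
H = [[-8, -2], [-2, -2]]
Trace = -8 - 2 = -10
Determinant = -8*-2 - (-2)^2 = 12
Discriminant = (-10)^2 - 4*12 = 52.0
Eigenvalues: lambda_1 = -8.6056, lambda_2 = -1.3944
The function is concave.

1


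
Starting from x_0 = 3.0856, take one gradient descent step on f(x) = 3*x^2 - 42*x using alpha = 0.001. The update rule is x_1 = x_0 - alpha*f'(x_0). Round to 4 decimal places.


We compute the gradient at x_0 and apply the update.
f'(x) = 6*x - 42
f'(3.0856) = 6*3.0856 - 42 = -23.4864
x_1 = 3.0856 - 0.001*-23.4864 = 3.1091


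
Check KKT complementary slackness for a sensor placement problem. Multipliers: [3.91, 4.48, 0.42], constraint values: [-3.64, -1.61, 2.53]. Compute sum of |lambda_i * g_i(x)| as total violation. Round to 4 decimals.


KKT complementary slackness check:
lambda_1 * g_1 = 3.91 * -3.64 = -14.2324
lambda_2 * g_2 = 4.48 * -1.61 = -7.2128
lambda_3 * g_3 = 0.42 * 2.53 = 1.0626
Total violation = 14.2324 + 7.2128 + 1.0626 = 22.5078


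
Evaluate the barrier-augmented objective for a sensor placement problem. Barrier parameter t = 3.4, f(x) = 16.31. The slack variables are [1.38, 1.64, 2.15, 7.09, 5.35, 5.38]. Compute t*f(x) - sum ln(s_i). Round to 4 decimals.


Step 1: Compute log-barrier.
ln values: [0.3221, 0.4947, 0.7655, 1.9587, 1.6771, 1.6827]
phi = -(0.3221 + 0.4947 + 0.7655 + 1.9587 + 1.6771 + 1.6827) = -6.9007
Step 2: Compute augmented objective.
t*f(x) = 3.4*16.31 = 55.454
Total = 55.454 - 6.9007 = 48.5533


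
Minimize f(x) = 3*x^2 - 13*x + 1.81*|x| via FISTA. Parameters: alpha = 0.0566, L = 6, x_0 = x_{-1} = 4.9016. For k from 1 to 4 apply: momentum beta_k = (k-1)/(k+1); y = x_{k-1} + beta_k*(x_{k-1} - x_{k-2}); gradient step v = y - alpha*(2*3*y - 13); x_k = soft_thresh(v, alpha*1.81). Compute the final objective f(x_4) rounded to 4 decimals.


FISTA on f(x) = 3*x^2 - 13*x + 1.81*|x|
L = 6, alpha = 0.0566
Iteration 1: beta = 0.0, y = 4.9016 + 0.0*(4.9016 - 4.9016) = 4.9016
  grad(y) = 16.4096, v = y - alpha*grad = 3.9728
  prox(v) = soft_thresh(3.9728, 0.1024) = 3.8704
Iteration 2: beta = 0.3333, y = 3.8704 + 0.3333*(3.8704 - 4.9016) = 3.5266
  grad(y) = 8.1598, v = y - alpha*grad = 3.0648
  prox(v) = soft_thresh(3.0648, 0.1024) = 2.9623
Iteration 3: beta = 0.5, y = 2.9623 + 0.5*(2.9623 - 3.8704) = 2.5083
  grad(y) = 2.0499, v = y - alpha*grad = 2.3923
  prox(v) = soft_thresh(2.3923, 0.1024) = 2.2899
Iteration 4: beta = 0.6, y = 2.2899 + 0.6*(2.2899 - 2.9623) = 1.8864
  grad(y) = -1.6819, v = y - alpha*grad = 1.9816
  prox(v) = soft_thresh(1.9816, 0.1024) = 1.8791
f(x_4) = 3*1.8791^2 - 13*1.8791 + 1.81*|1.8791| = -10.4341


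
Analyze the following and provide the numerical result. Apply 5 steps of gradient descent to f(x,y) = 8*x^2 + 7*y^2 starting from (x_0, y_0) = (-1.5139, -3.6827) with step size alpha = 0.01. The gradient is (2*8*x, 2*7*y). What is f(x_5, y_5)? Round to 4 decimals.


Gradient descent on f(x,y) = 8*x^2 + 7*y^2.
Starting point: (-1.5139, -3.6827), alpha = 0.01
Step 1: grad_x = 2*8*-1.5139 = -24.2224, grad_y = 2*7*-3.6827 = -51.5578
  x_1 = -1.5139 - 0.01*-24.2224 = -1.2717
  y_1 = -3.6827 - 0.01*-51.5578 = -3.1671
Step 2: grad_x = 2*8*-1.2717 = -20.3468, grad_y = 2*7*-3.1671 = -44.3397
  x_2 = -1.2717 - 0.01*-20.3468 = -1.0682
  y_2 = -3.1671 - 0.01*-44.3397 = -2.7237
Step 3: grad_x = 2*8*-1.0682 = -17.0913, grad_y = 2*7*-2.7237 = -38.1321
  x_3 = -1.0682 - 0.01*-17.0913 = -0.8973
  y_3 = -2.7237 - 0.01*-38.1321 = -2.3424
Step 4: grad_x = 2*8*-0.8973 = -14.3567, grad_y = 2*7*-2.3424 = -32.7936
  x_4 = -0.8973 - 0.01*-14.3567 = -0.7537
  y_4 = -2.3424 - 0.01*-32.7936 = -2.0145
Step 5: grad_x = 2*8*-0.7537 = -12.0596, grad_y = 2*7*-2.0145 = -28.2025
  x_5 = -0.7537 - 0.01*-12.0596 = -0.6331
  y_5 = -2.0145 - 0.01*-28.2025 = -1.7324
f(-0.6331, -1.7324) = 8*(-0.6331)^2 + 7*(-1.7324)^2 = 24.2163


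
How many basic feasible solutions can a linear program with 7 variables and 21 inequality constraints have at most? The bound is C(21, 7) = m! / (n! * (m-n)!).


Each vertex corresponds to some choice of n active constraints out of m, so the number of vertices is at most C(m, n) = m! / (n!(m-n)!).
m = 21, n = 7
Numerator: 21 * 20 * 19 * 18 * 17 * 16 * 15
Denominator: 7! = 5040
C(21, 7) = 116280


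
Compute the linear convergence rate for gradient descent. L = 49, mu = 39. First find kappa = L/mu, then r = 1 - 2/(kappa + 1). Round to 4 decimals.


Step 1: Compute the condition number.
kappa = L/mu = 49/39 = 1.2564
Step 2: Compute the convergence rate.
r = 1 - 2/(kappa + 1) = 1 - 2*mu/(L + mu) = (L - mu)/(L + mu) = 10/88 = 0.1136


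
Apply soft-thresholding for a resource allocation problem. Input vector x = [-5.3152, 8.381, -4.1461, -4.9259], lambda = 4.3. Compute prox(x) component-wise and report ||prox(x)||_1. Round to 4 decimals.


Soft-thresholding with lambda = 4.3:
prox(-5.3152) = sign(-5.3152)*max(|-5.3152| - 4.3, 0) = -1.0152
prox(8.381) = sign(8.381)*max(|8.381| - 4.3, 0) = 4.081
prox(-4.1461) = sign(-4.1461)*max(|-4.1461| - 4.3, 0) = 0.0
prox(-4.9259) = sign(-4.9259)*max(|-4.9259| - 4.3, 0) = -0.6259
prox(x) = [-1.0152, 4.081, 0.0, -0.6259]
||prox(x)||_1 = 1.0152 + 4.081 + 0.0 + 0.6259 = 5.7221


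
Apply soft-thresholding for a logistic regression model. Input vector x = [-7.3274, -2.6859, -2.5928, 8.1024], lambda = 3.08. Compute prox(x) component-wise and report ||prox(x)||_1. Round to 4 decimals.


Soft-thresholding with lambda = 3.08:
prox(-7.3274) = sign(-7.3274)*max(|-7.3274| - 3.08, 0) = -4.2474
prox(-2.6859) = sign(-2.6859)*max(|-2.6859| - 3.08, 0) = 0.0
prox(-2.5928) = sign(-2.5928)*max(|-2.5928| - 3.08, 0) = 0.0
prox(8.1024) = sign(8.1024)*max(|8.1024| - 3.08, 0) = 5.0224
prox(x) = [-4.2474, 0.0, 0.0, 5.0224]
||prox(x)||_1 = 4.2474 + 0.0 + 0.0 + 5.0224 = 9.2698


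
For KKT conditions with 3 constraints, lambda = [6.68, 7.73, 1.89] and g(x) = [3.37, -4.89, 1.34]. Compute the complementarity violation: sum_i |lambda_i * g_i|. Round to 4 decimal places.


KKT complementary slackness check:
lambda_1 * g_1 = 6.68 * 3.37 = 22.5116
lambda_2 * g_2 = 7.73 * -4.89 = -37.7997
lambda_3 * g_3 = 1.89 * 1.34 = 2.5326
Total violation = 22.5116 + 37.7997 + 2.5326 = 62.8439


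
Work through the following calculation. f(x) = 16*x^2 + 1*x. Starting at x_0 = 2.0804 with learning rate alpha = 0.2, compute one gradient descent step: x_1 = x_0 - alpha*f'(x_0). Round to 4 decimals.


We compute the gradient at x_0 and apply the update.
f'(x) = 32*x + 1
f'(2.0804) = 32*2.0804 + 1 = 67.5728
x_1 = 2.0804 - 0.2*67.5728 = -11.4342


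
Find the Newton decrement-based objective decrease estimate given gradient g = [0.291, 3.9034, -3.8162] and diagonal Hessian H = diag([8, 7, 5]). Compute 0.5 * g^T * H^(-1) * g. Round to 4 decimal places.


Step 1: H is diagonal, so H^(-1) * g = [0.0364, 0.5576, -0.7632].
Step 2: g^T H^(-1) g = sum_i g_i^2 / H_ii
  = (0.291)^2/8 + (3.9034)^2/7 + (-3.8162)^2/5
  = 0.0106 + 2.1766 + 2.9127 = 5.0999
Step 3: Objective decrease = 0.5 * g^T H^(-1) g = 2.55


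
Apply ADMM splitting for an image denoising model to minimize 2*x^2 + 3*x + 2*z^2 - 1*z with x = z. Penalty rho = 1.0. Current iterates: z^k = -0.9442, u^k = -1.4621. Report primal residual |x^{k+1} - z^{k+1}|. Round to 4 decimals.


ADMM iteration with rho = 1.0, z^k = -0.9442, u^k = -1.4621
Step 1: x-update.
Minimize 2*x^2 + 3*x + (1.0/2)*(x + 0.9442 - 1.4621)^2
FOC: (2*2 + 1.0)*x = -3 + 1.0*(-0.9442 + 1.4621)
x^{k+1} = -0.4964
Step 2: z-update.
Minimize 2*z^2 - 1*z + (1.0/2)*(-0.4964 - z - 1.4621)^2
FOC: (2*2 + 1.0)*z = 1 + 1.0*(-0.4964 - 1.4621)
z^{k+1} = -0.1917
Step 3: u-update.
u^{k+1} = -1.4621 - 0.4964 + 0.1917 = -1.7668
Step 4: Primal residual = |-0.4964 + 0.1917| = 0.3047


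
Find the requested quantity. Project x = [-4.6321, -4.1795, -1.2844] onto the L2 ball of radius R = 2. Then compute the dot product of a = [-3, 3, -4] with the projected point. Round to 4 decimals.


Step 1: Compute ||x|| (intermediates to 6 decimals).
||x|| = sqrt((-4.6321)^2 + (-4.1795)^2 + (-1.2844)^2) = 6.369792
Step 2: Project.
Since ||x|| > R, scale = R/||x|| = 2/6.369792 = 0.313982, proj(x) = scale * x
proj(x) = [-1.454396, -1.312288, -0.403278]
Step 3: Dot product.
a^T * proj(x) = -3*(-1.454396) + 3*(-1.312288) - 4*(-0.403278) = 2.0394


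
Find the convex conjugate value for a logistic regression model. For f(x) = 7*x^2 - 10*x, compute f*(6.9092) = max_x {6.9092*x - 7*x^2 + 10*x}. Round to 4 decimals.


f*(y) = sup_x {y*x - a*x^2 - b*x} = sup_x {(y-b)*x - a*x^2}
FOC: (y - b) - 2a*x = 0 => x* = (y - b)/(2a)
x* = (6.9092 + 10)/(2*7) = 1.2078
f*(6.9092) = (y-b)^2/(4a) = (6.9092 + 10)^2/(4*7)
= 285.921/28 = 10.2115


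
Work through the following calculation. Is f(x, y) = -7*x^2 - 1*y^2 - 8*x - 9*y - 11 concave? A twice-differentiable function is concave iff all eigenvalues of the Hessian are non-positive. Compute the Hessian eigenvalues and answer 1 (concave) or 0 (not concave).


The Hessian of f(x,y) = -7*x^2 - 1*y^2 - 8*x - 9*y - 11 is:
H = [[-14, 0], [0, -2]]
Trace = -14 - 2 = -16
Determinant = -14*-2 - (0)^2 = 28
Discriminant = (-16)^2 - 4*28 = 144.0
Eigenvalues: lambda_1 = -14.0, lambda_2 = -2.0
The function is concave.

1


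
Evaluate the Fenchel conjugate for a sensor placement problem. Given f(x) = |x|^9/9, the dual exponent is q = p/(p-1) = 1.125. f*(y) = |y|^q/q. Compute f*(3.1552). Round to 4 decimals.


The conjugate exponent q satisfies 1/p + 1/q = 1.
p = 9, so q = 9/(9 - 1) = 1.125
|y|^q = 3.1552^1.125 = 3.6425
f*(3.1552) = 3.6425 / 1.125 = 3.2378


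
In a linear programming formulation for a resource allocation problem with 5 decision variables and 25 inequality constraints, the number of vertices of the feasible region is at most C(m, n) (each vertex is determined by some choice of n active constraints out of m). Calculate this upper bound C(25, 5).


Each vertex corresponds to some choice of n active constraints out of m, so the number of vertices is at most C(m, n) = m! / (n!(m-n)!).
m = 25, n = 5
Numerator: 25 * 24 * 23 * 22 * 21
Denominator: 5! = 120
C(25, 5) = 53130


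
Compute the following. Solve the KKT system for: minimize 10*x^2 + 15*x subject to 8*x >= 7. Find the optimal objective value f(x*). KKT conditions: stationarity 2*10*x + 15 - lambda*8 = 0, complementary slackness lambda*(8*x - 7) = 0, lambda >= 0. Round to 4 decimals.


Step 1: Try lambda = 0 (constraint inactive).
x_unc = -15/(2*10) = -0.75
Check: 8*-0.75 = -6.0 < 7 -- violated!
Step 2: Constraint must be active: 8*x = 7
x* = 7/8 = 0.875
lambda = (2*10*0.875 + 15)/8 = 4.0625
Step 3: Compute optimal value.
f(x*) = 10*0.875^2 + 15*0.875 = 20.7813


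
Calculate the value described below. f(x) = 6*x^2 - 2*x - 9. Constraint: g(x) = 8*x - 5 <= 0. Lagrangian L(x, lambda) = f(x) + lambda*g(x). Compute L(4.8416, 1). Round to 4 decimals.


Step 1: Evaluate f(x).
f(4.8416) = 6*4.8416^2 - 2*4.8416 - 9 = 121.9633
Step 2: Evaluate g(x).
g(4.8416) = 8*4.8416 - 5 = 33.7328
Step 3: Compute Lagrangian.
L = 121.9633 + 1*33.7328 = 155.6961


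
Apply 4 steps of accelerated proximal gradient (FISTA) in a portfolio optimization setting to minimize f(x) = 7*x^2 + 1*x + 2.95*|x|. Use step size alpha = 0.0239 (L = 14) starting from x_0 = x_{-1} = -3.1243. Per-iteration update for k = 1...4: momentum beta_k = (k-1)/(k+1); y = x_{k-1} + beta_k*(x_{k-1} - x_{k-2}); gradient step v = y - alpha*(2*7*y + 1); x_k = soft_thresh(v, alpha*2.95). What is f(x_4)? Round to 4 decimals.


FISTA on f(x) = 7*x^2 + 1*x + 2.95*|x|
L = 14, alpha = 0.0239
Iteration 1: beta = 0.0, y = -3.1243 + 0.0*(-3.1243 + 3.1243) = -3.1243
  grad(y) = -42.7402, v = y - alpha*grad = -2.1028
  prox(v) = soft_thresh(-2.1028, 0.0705) = -2.0323
Iteration 2: beta = 0.3333, y = -2.0323 + 0.3333*(-2.0323 + 3.1243) = -1.6683
  grad(y) = -22.3563, v = y - alpha*grad = -1.134
  prox(v) = soft_thresh(-1.134, 0.0705) = -1.0635
Iteration 3: beta = 0.5, y = -1.0635 + 0.5*(-1.0635 + 2.0323) = -0.5791
  grad(y) = -7.1071, v = y - alpha*grad = -0.4092
  prox(v) = soft_thresh(-0.4092, 0.0705) = -0.3387
Iteration 4: beta = 0.6, y = -0.3387 + 0.6*(-0.3387 + 1.0635) = 0.0962
  grad(y) = 2.3461, v = y - alpha*grad = 0.0401
  prox(v) = soft_thresh(0.0401, 0.0705) = 0.0
f(x_4) = 7*0.0^2 + 1*0.0 + 2.95*|0.0| = 0.0


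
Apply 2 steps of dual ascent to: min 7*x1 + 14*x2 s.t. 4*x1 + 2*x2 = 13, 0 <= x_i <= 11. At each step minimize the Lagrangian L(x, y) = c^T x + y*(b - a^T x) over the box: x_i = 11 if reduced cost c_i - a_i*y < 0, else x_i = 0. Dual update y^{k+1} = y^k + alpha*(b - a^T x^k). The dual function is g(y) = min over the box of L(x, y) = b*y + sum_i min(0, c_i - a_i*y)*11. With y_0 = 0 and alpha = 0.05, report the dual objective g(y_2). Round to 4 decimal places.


Dual ascent for LP: min 7*x1 + 14*x2, 4*x1 + 2*x2 = 13, 0 <= x_i <= 11
Step 1: y^k = 0.0, reduced costs: (7.0, 14.0)
  x^k = (0.0, 0.0), subgradient = b - a^T x = 13.0
  y^{k+1} = 0.0 + 0.05*13.0 = 0.65
Step 2: y^k = 0.65, reduced costs: (4.4, 12.7)
  x^k = (0.0, 0.0), subgradient = b - a^T x = 13.0
  y^{k+1} = 0.65 + 0.05*13.0 = 1.3
Dual objective at y_2 = 1.3: reduced costs (1.8, 11.4), box minimizer x = (0.0, 0.0)
g(y_2) = b*y + (c1 - a1*y)*x1 + (c2 - a2*y)*x2 = 13*1.3 + 1.8*0.0 + 11.4*0.0 = 16.9 + 0.0 + 0.0 = 16.9


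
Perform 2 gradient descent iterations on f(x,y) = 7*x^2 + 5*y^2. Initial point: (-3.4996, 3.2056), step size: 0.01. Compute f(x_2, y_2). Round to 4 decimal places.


Gradient descent on f(x,y) = 7*x^2 + 5*y^2.
Starting point: (-3.4996, 3.2056), alpha = 0.01
Step 1: grad_x = 2*7*-3.4996 = -48.9944, grad_y = 2*5*3.2056 = 32.056
  x_1 = -3.4996 - 0.01*-48.9944 = -3.0097
  y_1 = 3.2056 - 0.01*32.056 = 2.885
Step 2: grad_x = 2*7*-3.0097 = -42.1352, grad_y = 2*5*2.885 = 28.8504
  x_2 = -3.0097 - 0.01*-42.1352 = -2.5883
  y_2 = 2.885 - 0.01*28.8504 = 2.5965
f(-2.5883, 2.5965) = 7*(-2.5883)^2 + 5*2.5965^2 = 80.6052


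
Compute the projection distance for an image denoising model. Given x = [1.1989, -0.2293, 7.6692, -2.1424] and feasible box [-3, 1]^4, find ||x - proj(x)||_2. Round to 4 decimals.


Project each component onto [-3, 1].
clip(1.1989) = 1.0, clip(-0.2293) = -0.2293, clip(7.6692) = 1.0, clip(-2.1424) = -2.1424
Projection = [1.0, -0.2293, 1.0, -2.1424]
Squared diffs: [0.0396, 0.0, 44.4782, 0.0]
Distance = sqrt(44.5178) = 6.6722


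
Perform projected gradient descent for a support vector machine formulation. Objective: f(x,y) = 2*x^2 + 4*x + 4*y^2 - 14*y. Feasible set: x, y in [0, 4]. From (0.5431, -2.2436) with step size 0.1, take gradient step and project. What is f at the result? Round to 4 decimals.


Step 1: Compute gradient at (0.5431, -2.2436).
grad_x = 2*2*0.5431 + 4 = 6.1724
grad_y = 2*4*-2.2436 - 14 = -31.9488
Step 2: Gradient step.
x_raw = 0.5431 - 0.1*6.1724 = -0.0741
y_raw = -2.2436 - 0.1*-31.9488 = 0.9513
Step 3: Project onto [0, 4].
x_proj = clip(-0.0741) = 0.0
y_proj = clip(0.9513) = 0.9513
Step 4: Evaluate f.
f(0.0, 0.9513) = -9.6982


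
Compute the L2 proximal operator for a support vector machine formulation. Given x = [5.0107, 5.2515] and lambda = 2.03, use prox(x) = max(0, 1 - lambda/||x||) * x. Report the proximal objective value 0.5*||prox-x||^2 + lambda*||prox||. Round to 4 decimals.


Step 1: Compute ||x||.
||x|| = 7.2585
Step 2: Compute scaling factor.
scale = max(0, 1 - 2.03/7.2585) = 0.7203
Step 3: prox(x) = [3.6093, 3.7828]
||prox(x)|| = 5.2285
Step 4: Proximal objective.
0.5*||prox-x||^2 = 2.0605
lambda*||prox|| = 10.6139
Total = 12.6742


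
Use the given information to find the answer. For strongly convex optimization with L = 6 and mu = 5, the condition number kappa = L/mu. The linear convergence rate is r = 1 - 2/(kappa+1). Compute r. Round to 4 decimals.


Step 1: Compute the condition number.
kappa = L/mu = 6/5 = 1.2
Step 2: Compute the convergence rate.
r = 1 - 2/(kappa + 1) = 1 - 2*mu/(L + mu) = (L - mu)/(L + mu) = 1/11 = 0.0909


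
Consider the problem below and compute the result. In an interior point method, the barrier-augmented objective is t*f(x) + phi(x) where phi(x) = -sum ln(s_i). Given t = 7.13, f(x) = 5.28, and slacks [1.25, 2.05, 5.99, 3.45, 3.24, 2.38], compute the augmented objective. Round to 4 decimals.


Step 1: Compute log-barrier.
ln values: [0.2231, 0.7178, 1.7901, 1.2384, 1.1756, 0.8671]
phi = -(0.2231 + 0.7178 + 1.7901 + 1.2384 + 1.1756 + 0.8671) = -6.0121
Step 2: Compute augmented objective.
t*f(x) = 7.13*5.28 = 37.6464
Total = 37.6464 - 6.0121 = 31.6343
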